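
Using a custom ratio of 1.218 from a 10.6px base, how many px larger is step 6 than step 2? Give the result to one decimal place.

18.9px

Step 2: 10.6 × 1.218² = 15.725px
Step 6: 10.6 × 1.218⁶ = 34.609px
Difference: 34.609 − 15.725 = 18.884px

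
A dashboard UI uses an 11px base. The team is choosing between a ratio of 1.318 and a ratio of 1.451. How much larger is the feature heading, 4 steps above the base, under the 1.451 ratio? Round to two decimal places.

15.57px

At 1.318: 11.0 × 1.318⁴ = 33.1936px
At 1.451: 11.0 × 1.451⁴ = 48.7598px
Difference: 48.7598 − 33.1936 = 15.5662px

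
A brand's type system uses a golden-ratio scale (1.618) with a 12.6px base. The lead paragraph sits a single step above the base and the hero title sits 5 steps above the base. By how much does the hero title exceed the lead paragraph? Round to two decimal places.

Step 1: 12.6 × 1.618 = 20.3868px
Step 5: 12.6 × 1.618⁵ = 139.7215px
Difference: 139.7215 − 20.3868 = 119.3347px

119.33px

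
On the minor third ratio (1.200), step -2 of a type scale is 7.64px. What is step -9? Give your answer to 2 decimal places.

2.13px

7.64 ÷ 1.200⁷ = 7.64 ÷ 3.58318 ≈ 2.132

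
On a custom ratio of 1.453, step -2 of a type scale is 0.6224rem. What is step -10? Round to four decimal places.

0.0313rem

The gap is -10 − (-2) = -8 steps, so the factor is 1.453^-8.
0.6224 ÷ 1.453⁸ = 0.6224 ÷ 19.86666 ≈ 0.0313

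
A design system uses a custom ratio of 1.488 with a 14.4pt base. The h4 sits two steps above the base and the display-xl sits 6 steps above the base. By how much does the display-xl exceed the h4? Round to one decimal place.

124.4pt

Step 2: 14.4 × 1.488² = 31.884pt
Step 6: 14.4 × 1.488⁶ = 156.308pt
Difference: 156.308 − 31.884 = 124.424pt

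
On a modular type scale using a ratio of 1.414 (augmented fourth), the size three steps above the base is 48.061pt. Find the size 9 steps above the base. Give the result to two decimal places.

48.061 × 1.414⁶ = 48.061 × 7.99275 ≈ 384.140

384.14pt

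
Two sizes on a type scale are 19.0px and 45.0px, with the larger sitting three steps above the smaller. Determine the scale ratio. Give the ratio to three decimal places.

r³ = 45.0 / 19.0, so r = (45.0/19.0)^(1/3).
r = 2.3684^(1/3) ≈ 1.3330

1.333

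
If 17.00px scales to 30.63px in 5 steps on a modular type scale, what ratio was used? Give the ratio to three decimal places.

r⁵ = 30.63 / 17.00, so r = (30.63/17.00)^(1/5).
r = 1.8018^(1/5) ≈ 1.1250

1.125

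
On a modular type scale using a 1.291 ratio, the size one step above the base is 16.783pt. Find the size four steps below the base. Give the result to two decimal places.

4.68pt

Moving from step +1 to step -4 is 5 steps down, so divide by r⁵.
16.783 ÷ 1.291⁵ = 16.783 ÷ 3.58617 ≈ 4.680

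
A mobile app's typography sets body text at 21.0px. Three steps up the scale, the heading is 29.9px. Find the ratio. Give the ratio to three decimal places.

r³ = 29.9 / 21.0, so r = (29.9/21.0)^(1/3).
r = 1.4238^(1/3) ≈ 1.1250

1.125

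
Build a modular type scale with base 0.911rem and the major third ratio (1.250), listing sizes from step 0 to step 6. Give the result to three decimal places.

0.911rem, 1.139rem, 1.423rem, 1.779rem, 2.224rem, 2.780rem, 3.475rem

Step 0: 0.911rem
Step 1: 0.911 × 1.250 = 1.139
Step 2: 0.911 × 1.250² = 1.423
Step 3: 0.911 × 1.250³ = 1.779
Step 4: 0.911 × 1.250⁴ = 2.224
Step 5: 0.911 × 1.250⁵ = 2.780
Step 6: 0.911 × 1.250⁶ = 3.475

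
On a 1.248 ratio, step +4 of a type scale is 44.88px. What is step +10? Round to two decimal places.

Moving from step +4 to step +10 is 6 steps up, so multiply by r⁶.
44.88 × 1.248⁶ = 44.88 × 3.77822 ≈ 169.567

169.57px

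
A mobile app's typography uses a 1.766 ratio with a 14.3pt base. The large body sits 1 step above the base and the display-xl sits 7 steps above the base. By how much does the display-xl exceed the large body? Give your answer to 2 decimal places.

Step 1: 14.3 × 1.766 = 25.2538pt
Step 7: 14.3 × 1.766⁷ = 766.0744pt
Difference: 766.0744 − 25.2538 = 740.8206pt

740.82pt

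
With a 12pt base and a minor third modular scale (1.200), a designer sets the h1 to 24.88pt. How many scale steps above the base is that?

1.200ⁿ = 24.88 / 12 = 2.0733
n = ln(2.0733) / ln(1.200) = 0.7292 / 0.1823 ≈ 4.00

4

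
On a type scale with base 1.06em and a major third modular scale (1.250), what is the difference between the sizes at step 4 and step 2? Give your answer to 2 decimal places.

Step 2: 1.06 × 1.250² = 1.6562em
Step 4: 1.06 × 1.250⁴ = 2.5879em
Difference: 2.5879 − 1.6562 = 0.9317em

0.93em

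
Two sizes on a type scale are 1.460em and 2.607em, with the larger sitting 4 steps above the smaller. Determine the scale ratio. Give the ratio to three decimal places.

1.156

The ratio satisfies 1.460 × r⁴ = 2.607, so r = (2.607 / 1.460)^(1/4).
r = 1.7856^(1/4) ≈ 1.1560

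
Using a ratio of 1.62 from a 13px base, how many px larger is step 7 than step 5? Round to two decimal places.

235.62px

Step 5: 13.0 × 1.62⁵ = 145.0502px
Step 7: 13.0 × 1.62⁷ = 380.6698px
Difference: 380.6698 − 145.0502 = 235.6196px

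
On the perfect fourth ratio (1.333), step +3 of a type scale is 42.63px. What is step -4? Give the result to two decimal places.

42.63 ÷ 1.333⁷ = 42.63 ÷ 7.47844 ≈ 5.700

5.70px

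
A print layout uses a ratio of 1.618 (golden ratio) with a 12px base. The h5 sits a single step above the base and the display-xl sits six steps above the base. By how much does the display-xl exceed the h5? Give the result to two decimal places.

Step 1: 12.0 × 1.618 = 19.4160px
Step 6: 12.0 × 1.618⁶ = 215.3041px
Difference: 215.3041 − 19.4160 = 195.8881px

195.89px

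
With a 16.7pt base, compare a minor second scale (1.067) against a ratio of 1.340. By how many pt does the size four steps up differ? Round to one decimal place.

32.2pt

Minor second: 16.7 × 1.067⁴ = 21.646pt
At 1.340: 16.7 × 1.340⁴ = 53.844pt
Difference: 53.844 − 21.646 = 32.198pt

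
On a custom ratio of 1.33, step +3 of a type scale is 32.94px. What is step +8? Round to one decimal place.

The gap is 8 − (3) = 5 steps, so the factor is 1.33^5.
32.94 × 1.33⁵ = 32.94 × 4.16158 ≈ 137.082

137.1px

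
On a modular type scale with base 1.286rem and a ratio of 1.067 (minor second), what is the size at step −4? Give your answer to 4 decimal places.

0.9922rem

A modular type scale is a geometric sequence: sizeₙ = base × rⁿ.
1.286 ÷ 1.067⁴ = 1.286 ÷ 1.29616 ≈ 0.9922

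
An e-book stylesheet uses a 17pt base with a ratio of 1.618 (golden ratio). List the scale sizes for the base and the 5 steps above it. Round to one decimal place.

Step 0: 17pt
Step 1: 17.0 × 1.618 = 27.5
Step 2: 17.0 × 1.618² = 44.5
Step 3: 17.0 × 1.618³ = 72.0
Step 4: 17.0 × 1.618⁴ = 116.5
Step 5: 17.0 × 1.618⁵ = 188.5

17.0pt, 27.5pt, 44.5pt, 72.0pt, 116.5pt, 188.5pt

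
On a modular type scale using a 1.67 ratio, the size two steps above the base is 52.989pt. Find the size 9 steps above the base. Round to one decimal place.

52.989 × 1.67⁷ = 52.989 × 36.22558 ≈ 1919.557

1919.6pt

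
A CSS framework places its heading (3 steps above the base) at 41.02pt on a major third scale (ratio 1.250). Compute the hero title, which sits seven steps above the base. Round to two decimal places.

The gap is 7 − (3) = 4 steps, so the factor is 1.250^4.
41.02 × 1.250⁴ = 41.02 × 2.44141 ≈ 100.146

100.15pt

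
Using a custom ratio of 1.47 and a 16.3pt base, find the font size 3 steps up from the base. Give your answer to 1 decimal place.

51.8pt

16.3 × 1.47³ = 16.3 × 3.17652 ≈ 51.78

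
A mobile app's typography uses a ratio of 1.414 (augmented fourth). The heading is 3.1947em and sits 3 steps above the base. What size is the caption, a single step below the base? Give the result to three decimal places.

0.799em

Moving from step +3 to step -1 is 4 steps down, so divide by r⁴.
3.1947 ÷ 1.414⁴ = 3.1947 ÷ 3.99758 ≈ 0.799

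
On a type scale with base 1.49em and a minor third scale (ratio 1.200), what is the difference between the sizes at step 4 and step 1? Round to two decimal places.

1.30em

Step 1: 1.49 × 1.200 = 1.7880em
Step 4: 1.49 × 1.200⁴ = 3.0897em
Difference: 3.0897 − 1.7880 = 1.3017em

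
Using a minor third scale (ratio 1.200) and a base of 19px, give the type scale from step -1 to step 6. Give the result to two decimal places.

15.83px, 19.00px, 22.80px, 27.36px, 32.83px, 39.40px, 47.28px, 56.73px

Step -1: 19.0 ÷ 1.200 = 15.83
Step 0: 19px
Step 1: 19.0 × 1.200 = 22.80
Step 2: 19.0 × 1.200² = 27.36
Step 3: 19.0 × 1.200³ = 32.83
Step 4: 19.0 × 1.200⁴ = 39.40
Step 5: 19.0 × 1.200⁵ = 47.28
Step 6: 19.0 × 1.200⁶ = 56.73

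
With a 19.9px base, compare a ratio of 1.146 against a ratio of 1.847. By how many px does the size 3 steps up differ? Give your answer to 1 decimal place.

95.4px

At 1.146: 19.9 × 1.146³ = 29.951px
At 1.847: 19.9 × 1.847³ = 125.387px
Difference: 125.387 − 29.951 = 95.436px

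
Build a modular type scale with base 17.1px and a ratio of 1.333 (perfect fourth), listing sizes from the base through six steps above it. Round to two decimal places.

17.10px, 22.79px, 30.38px, 40.50px, 53.99px, 71.97px, 95.93px

Step 0: 17.1px
Step 1: 17.1 × 1.333 = 22.79
Step 2: 17.1 × 1.333² = 30.38
Step 3: 17.1 × 1.333³ = 40.50
Step 4: 17.1 × 1.333⁴ = 53.99
Step 5: 17.1 × 1.333⁵ = 71.97
Step 6: 17.1 × 1.333⁶ = 95.93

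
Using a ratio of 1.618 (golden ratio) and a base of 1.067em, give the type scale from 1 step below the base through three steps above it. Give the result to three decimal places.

Step -1: 1.067 ÷ 1.618 = 0.659
Step 0: 1.067em
Step 1: 1.067 × 1.618 = 1.726
Step 2: 1.067 × 1.618² = 2.793
Step 3: 1.067 × 1.618³ = 4.520

0.659em, 1.067em, 1.726em, 2.793em, 4.520em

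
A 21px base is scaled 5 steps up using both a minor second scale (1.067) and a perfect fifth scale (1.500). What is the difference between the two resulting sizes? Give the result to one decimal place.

130.4px

Minor second: 21.0 × 1.067⁵ = 29.043px
Perfect fifth: 21.0 × 1.500⁵ = 159.469px
Difference: 159.469 − 29.043 = 130.426px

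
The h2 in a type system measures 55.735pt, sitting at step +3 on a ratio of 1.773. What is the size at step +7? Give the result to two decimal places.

550.76pt

55.735 × 1.773⁴ = 55.735 × 9.88177 ≈ 550.761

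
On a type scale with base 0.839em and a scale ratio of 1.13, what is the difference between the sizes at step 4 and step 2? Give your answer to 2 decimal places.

Step 2: 0.839 × 1.13² = 1.0713em
Step 4: 0.839 × 1.13⁴ = 1.3680em
Difference: 1.3680 − 1.0713 = 0.2967em

0.30em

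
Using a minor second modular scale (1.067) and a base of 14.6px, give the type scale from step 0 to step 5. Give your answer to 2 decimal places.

Step 0: 14.6px
Step 1: 14.6 × 1.067 = 15.58
Step 2: 14.6 × 1.067² = 16.62
Step 3: 14.6 × 1.067³ = 17.74
Step 4: 14.6 × 1.067⁴ = 18.92
Step 5: 14.6 × 1.067⁵ = 20.19

14.60px, 15.58px, 16.62px, 17.74px, 18.92px, 20.19px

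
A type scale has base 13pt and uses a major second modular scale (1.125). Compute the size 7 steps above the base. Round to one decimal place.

29.6pt

Every step multiplies by the scale ratio.
13.0 × 1.125⁷ = 13.0 × 2.28070 ≈ 29.65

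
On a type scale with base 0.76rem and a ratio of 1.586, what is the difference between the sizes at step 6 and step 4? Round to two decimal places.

7.29rem

Step 4: 0.76 × 1.586⁴ = 4.8087rem
Step 6: 0.76 × 1.586⁶ = 12.0957rem
Difference: 12.0957 − 4.8087 = 7.2870rem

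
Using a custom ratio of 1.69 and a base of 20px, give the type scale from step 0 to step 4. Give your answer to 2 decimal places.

Step 0: 20px
Step 1: 20.0 × 1.69 = 33.80
Step 2: 20.0 × 1.69² = 57.12
Step 3: 20.0 × 1.69³ = 96.54
Step 4: 20.0 × 1.69⁴ = 163.15

20.00px, 33.80px, 57.12px, 96.54px, 163.15px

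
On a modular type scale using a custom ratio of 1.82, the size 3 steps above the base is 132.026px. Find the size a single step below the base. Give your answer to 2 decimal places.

12.03px

The gap is -1 − (3) = -4 steps, so the factor is 1.82^-4.
132.026 ÷ 1.82⁴ = 132.026 ÷ 10.97199 ≈ 12.033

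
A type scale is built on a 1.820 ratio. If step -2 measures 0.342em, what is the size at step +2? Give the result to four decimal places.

0.342 × 1.820⁴ = 0.342 × 10.97199 ≈ 3.7524

3.7524em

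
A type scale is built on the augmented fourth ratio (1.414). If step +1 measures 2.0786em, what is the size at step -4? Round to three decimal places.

Moving from step +1 to step -4 is 5 steps down, so divide by r⁵.
2.0786 ÷ 1.414⁵ = 2.0786 ÷ 5.65258 ≈ 0.368

0.368em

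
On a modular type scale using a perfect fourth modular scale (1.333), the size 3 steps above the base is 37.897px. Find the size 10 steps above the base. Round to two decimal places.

283.41px

The gap is 10 − (3) = 7 steps, so the factor is 1.333^7.
37.897 × 1.333⁷ = 37.897 × 7.47844 ≈ 283.410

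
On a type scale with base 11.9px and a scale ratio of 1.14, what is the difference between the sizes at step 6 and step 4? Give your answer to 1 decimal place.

6.0px

Step 4: 11.9 × 1.14⁴ = 20.099px
Step 6: 11.9 × 1.14⁶ = 26.120px
Difference: 26.120 − 20.099 = 6.021px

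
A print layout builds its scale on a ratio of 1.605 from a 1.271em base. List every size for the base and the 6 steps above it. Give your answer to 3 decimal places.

Step 0: 1.271em
Step 1: 1.271 × 1.605 = 2.040
Step 2: 1.271 × 1.605² = 3.274
Step 3: 1.271 × 1.605³ = 5.255
Step 4: 1.271 × 1.605⁴ = 8.434
Step 5: 1.271 × 1.605⁵ = 13.537
Step 6: 1.271 × 1.605⁶ = 21.727

1.271em, 2.040em, 3.274em, 5.255em, 8.434em, 13.537em, 21.727em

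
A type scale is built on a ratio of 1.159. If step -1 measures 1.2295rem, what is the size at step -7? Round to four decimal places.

0.5073rem

Moving from step -1 to step -7 is 6 steps down, so divide by r⁶.
1.2295 ÷ 1.159⁶ = 1.2295 ÷ 2.42382 ≈ 0.5073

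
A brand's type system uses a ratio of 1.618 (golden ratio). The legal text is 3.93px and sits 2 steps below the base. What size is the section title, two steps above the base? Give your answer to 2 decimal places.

3.93 × 1.618⁴ = 3.93 × 6.85353 ≈ 26.934

26.93px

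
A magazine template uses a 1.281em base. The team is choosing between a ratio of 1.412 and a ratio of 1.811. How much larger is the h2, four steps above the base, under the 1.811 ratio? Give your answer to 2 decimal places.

At 1.412: 1.281 × 1.412⁴ = 5.0920em
At 1.811: 1.281 × 1.811⁴ = 13.7792em
Difference: 13.7792 − 5.0920 = 8.6872em

8.69em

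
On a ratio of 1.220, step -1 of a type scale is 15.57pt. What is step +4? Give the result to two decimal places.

15.57 × 1.220⁵ = 15.57 × 2.70271 ≈ 42.081

42.08pt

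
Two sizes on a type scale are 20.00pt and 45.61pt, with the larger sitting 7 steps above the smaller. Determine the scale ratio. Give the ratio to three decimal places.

1.125

r⁷ = 45.61 / 20.00, so r = (45.61/20.00)^(1/7).
r = 2.2805^(1/7) ≈ 1.1250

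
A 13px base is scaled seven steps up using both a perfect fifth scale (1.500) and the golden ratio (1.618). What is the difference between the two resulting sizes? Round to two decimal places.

Perfect fifth: 13.0 × 1.500⁷ = 222.1172px
Golden ratio: 13.0 × 1.618⁷ = 377.3922px
Difference: 377.3922 − 222.1172 = 155.2750px

155.28px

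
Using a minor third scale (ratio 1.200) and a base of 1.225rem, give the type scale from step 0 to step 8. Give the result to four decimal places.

1.2250rem, 1.4700rem, 1.7640rem, 2.1168rem, 2.5402rem, 3.0482rem, 3.6578rem, 4.3894rem, 5.2673rem

Step 0: 1.225rem
Step 1: 1.225 × 1.200 = 1.4700
Step 2: 1.225 × 1.200² = 1.7640
Step 3: 1.225 × 1.200³ = 2.1168
Step 4: 1.225 × 1.200⁴ = 2.5402
Step 5: 1.225 × 1.200⁵ = 3.0482
Step 6: 1.225 × 1.200⁶ = 3.6578
Step 7: 1.225 × 1.200⁷ = 4.3894
Step 8: 1.225 × 1.200⁸ = 5.2673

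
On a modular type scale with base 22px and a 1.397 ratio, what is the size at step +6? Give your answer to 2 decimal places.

163.53px

Each step on a modular scale multiplies by the ratio, so the size n steps from the base is base × ratioⁿ.
22.0 × 1.397⁶ = 22.0 × 7.43324 ≈ 163.53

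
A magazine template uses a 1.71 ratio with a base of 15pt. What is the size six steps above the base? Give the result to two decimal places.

375.03pt

15.0 × 1.71⁶ = 15.0 × 25.00211 ≈ 375.03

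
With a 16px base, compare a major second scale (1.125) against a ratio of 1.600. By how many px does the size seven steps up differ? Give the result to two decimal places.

Major second: 16.0 × 1.125⁷ = 36.4912px
At 1.600: 16.0 × 1.600⁷ = 429.4967px
Difference: 429.4967 − 36.4912 = 393.0055px

393.01px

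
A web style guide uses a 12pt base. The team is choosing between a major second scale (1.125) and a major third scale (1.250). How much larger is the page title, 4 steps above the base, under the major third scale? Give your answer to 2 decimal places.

Major second: 12.0 × 1.125⁴ = 19.2217pt
Major third: 12.0 × 1.250⁴ = 29.2969pt
Difference: 29.2969 − 19.2217 = 10.0752pt

10.08pt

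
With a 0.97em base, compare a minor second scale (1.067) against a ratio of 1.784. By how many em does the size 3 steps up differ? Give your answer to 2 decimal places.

4.33em

Minor second: 0.97 × 1.067³ = 1.1783em
At 1.784: 0.97 × 1.784³ = 5.5075em
Difference: 5.5075 − 1.1783 = 4.3292em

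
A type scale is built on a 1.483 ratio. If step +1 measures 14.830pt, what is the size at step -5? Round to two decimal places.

1.39pt

Moving from step +1 to step -5 is 6 steps down, so divide by r⁶.
14.830 ÷ 1.483⁶ = 14.830 ÷ 10.63768 ≈ 1.394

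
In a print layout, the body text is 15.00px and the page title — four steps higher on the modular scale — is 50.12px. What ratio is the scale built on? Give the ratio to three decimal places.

The ratio satisfies 15.00 × r⁴ = 50.12, so r = (50.12 / 15.00)^(1/4).
r = 3.3413^(1/4) ≈ 1.3520

1.352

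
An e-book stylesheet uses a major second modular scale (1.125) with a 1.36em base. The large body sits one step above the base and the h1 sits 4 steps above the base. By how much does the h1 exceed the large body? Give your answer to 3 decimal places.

0.648em

Step 1: 1.36 × 1.125 = 1.53000em
Step 4: 1.36 × 1.125⁴ = 2.17846em
Difference: 2.17846 − 1.53000 = 0.64846em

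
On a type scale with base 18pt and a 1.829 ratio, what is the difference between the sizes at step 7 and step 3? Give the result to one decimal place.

Step 3: 18.0 × 1.829³ = 110.132pt
Step 7: 18.0 × 1.829⁷ = 1232.448pt
Difference: 1232.448 − 110.132 = 1122.316pt

1122.3pt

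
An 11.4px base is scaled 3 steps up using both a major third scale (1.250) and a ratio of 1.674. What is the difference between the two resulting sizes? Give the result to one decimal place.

31.2px

Major third: 11.4 × 1.250³ = 22.266px
At 1.674: 11.4 × 1.674³ = 53.478px
Difference: 53.478 − 22.266 = 31.212px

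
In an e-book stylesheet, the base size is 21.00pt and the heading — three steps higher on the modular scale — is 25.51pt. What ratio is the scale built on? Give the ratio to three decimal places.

1.067

The ratio satisfies 21.00 × r³ = 25.51, so r = (25.51 / 21.00)^(1/3).
r = 1.2148^(1/3) ≈ 1.0670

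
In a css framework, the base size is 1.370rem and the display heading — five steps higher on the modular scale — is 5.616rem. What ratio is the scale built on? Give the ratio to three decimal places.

r⁵ = 5.616 / 1.370, so r = (5.616/1.370)^(1/5).
r = 4.0993^(1/5) ≈ 1.3260

1.326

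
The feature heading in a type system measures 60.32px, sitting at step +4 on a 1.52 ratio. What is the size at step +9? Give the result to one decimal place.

60.32 × 1.52⁵ = 60.32 × 8.11368 ≈ 489.417

489.4px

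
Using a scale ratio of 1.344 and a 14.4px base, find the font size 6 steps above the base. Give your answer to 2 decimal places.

A modular type scale is a geometric sequence: sizeₙ = base × rⁿ.
14.4 × 1.344⁶ = 14.4 × 5.89380 ≈ 84.87

84.87px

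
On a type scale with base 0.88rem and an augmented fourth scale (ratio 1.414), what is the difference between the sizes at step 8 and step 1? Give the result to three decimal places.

12.819rem

Step 1: 0.88 × 1.414 = 1.24432rem
Step 8: 0.88 × 1.414⁸ = 14.06300rem
Difference: 14.06300 − 1.24432 = 12.81868rem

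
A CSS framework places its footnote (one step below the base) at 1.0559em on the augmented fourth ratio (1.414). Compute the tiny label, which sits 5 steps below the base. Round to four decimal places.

The gap is -5 − (-1) = -4 steps, so the factor is 1.414^-4.
1.0559 ÷ 1.414⁴ = 1.0559 ÷ 3.99758 ≈ 0.2641

0.2641em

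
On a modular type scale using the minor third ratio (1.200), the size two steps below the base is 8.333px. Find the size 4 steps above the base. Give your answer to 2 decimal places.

24.88px

The gap is 4 − (-2) = 6 steps, so the factor is 1.200^6.
8.333 × 1.200⁶ = 8.333 × 2.98598 ≈ 24.882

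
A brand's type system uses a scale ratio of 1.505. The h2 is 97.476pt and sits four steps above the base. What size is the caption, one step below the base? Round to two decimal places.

97.476 ÷ 1.505⁵ = 97.476 ÷ 7.72116 ≈ 12.625

12.62pt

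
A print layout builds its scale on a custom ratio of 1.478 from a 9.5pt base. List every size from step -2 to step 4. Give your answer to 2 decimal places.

4.35pt, 6.43pt, 9.50pt, 14.04pt, 20.75pt, 30.67pt, 45.33pt

Step -2: 9.5 ÷ 1.478² = 4.35
Step -1: 9.5 ÷ 1.478 = 6.43
Step 0: 9.5pt
Step 1: 9.5 × 1.478 = 14.04
Step 2: 9.5 × 1.478² = 20.75
Step 3: 9.5 × 1.478³ = 30.67
Step 4: 9.5 × 1.478⁴ = 45.33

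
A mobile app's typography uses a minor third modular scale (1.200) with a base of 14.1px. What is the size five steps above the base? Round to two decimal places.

Every step multiplies by the scale ratio.
14.1 × 1.200⁵ = 14.1 × 2.48832 ≈ 35.09

35.09px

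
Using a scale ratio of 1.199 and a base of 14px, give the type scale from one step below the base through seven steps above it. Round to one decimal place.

Step -1: 14.0 ÷ 1.199 = 11.7
Step 0: 14px
Step 1: 14.0 × 1.199 = 16.8
Step 2: 14.0 × 1.199² = 20.1
Step 3: 14.0 × 1.199³ = 24.1
Step 4: 14.0 × 1.199⁴ = 28.9
Step 5: 14.0 × 1.199⁵ = 34.7
Step 6: 14.0 × 1.199⁶ = 41.6
Step 7: 14.0 × 1.199⁷ = 49.9

11.7px, 14.0px, 16.8px, 20.1px, 24.1px, 28.9px, 34.7px, 41.6px, 49.9px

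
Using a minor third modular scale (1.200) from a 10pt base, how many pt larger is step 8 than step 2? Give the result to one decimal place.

28.6pt

Step 2: 10.0 × 1.200² = 14.400pt
Step 8: 10.0 × 1.200⁸ = 42.998pt
Difference: 42.998 − 14.400 = 28.598pt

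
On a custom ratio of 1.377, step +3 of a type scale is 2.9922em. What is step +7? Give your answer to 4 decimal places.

10.7579em

2.9922 × 1.377⁴ = 2.9922 × 3.59531 ≈ 10.7579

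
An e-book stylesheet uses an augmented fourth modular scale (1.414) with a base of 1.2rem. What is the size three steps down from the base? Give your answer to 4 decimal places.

Each step on a modular scale multiplies by the ratio, so the size n steps from the base is base × ratioⁿ.
1.2 ÷ 1.414³ = 1.2 ÷ 2.82715 ≈ 0.4245

0.4245rem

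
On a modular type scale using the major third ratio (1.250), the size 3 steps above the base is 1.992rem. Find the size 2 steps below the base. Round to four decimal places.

The gap is -2 − (3) = -5 steps, so the factor is 1.250^-5.
1.992 ÷ 1.250⁵ = 1.992 ÷ 3.05176 ≈ 0.6527

0.6527rem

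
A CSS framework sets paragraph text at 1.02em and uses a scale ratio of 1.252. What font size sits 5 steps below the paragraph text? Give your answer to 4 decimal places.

0.3316em

A modular type scale is a geometric sequence: sizeₙ = base × rⁿ.
1.02 ÷ 1.252⁵ = 1.02 ÷ 3.07625 ≈ 0.3316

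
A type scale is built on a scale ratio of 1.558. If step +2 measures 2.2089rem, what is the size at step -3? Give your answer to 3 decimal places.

0.241rem

2.2089 ÷ 1.558⁵ = 2.2089 ÷ 9.17989 ≈ 0.241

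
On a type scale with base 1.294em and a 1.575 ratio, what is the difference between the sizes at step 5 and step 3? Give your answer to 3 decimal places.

Step 3: 1.294 × 1.575³ = 5.05564em
Step 5: 1.294 × 1.575⁵ = 12.54114em
Difference: 12.54114 − 5.05564 = 7.48550em

7.486em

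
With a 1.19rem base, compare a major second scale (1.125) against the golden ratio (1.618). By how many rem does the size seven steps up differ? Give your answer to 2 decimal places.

Major second: 1.19 × 1.125⁷ = 2.7140rem
Golden ratio: 1.19 × 1.618⁷ = 34.5459rem
Difference: 34.5459 − 2.7140 = 31.8319rem

31.83rem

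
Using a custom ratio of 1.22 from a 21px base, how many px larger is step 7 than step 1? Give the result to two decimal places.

58.86px

Step 1: 21.0 × 1.22 = 25.6200px
Step 7: 21.0 × 1.22⁷ = 84.4769px
Difference: 84.4769 − 25.6200 = 58.8569px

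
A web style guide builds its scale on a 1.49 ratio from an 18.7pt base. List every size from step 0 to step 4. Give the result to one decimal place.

Step 0: 18.7pt
Step 1: 18.7 × 1.49 = 27.9
Step 2: 18.7 × 1.49² = 41.5
Step 3: 18.7 × 1.49³ = 61.9
Step 4: 18.7 × 1.49⁴ = 92.2

18.7pt, 27.9pt, 41.5pt, 61.9pt, 92.2pt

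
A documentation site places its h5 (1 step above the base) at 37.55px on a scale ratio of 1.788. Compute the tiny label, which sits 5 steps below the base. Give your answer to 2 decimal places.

1.15px

37.55 ÷ 1.788⁶ = 37.55 ÷ 32.67421 ≈ 1.149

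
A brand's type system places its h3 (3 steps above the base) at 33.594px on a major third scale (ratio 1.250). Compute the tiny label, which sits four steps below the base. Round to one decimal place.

Moving from step +3 to step -4 is 7 steps down, so divide by r⁷.
33.594 ÷ 1.250⁷ = 33.594 ÷ 4.76837 ≈ 7.045

7.0px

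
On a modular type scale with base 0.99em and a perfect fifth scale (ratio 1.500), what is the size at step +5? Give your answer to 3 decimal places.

7.518em

0.99 × 1.500⁵ = 0.99 × 7.59375 ≈ 7.518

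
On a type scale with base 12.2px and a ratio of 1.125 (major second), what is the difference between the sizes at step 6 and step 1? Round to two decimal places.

11.01px

Step 1: 12.2 × 1.125 = 13.7250px
Step 6: 12.2 × 1.125⁶ = 24.7329px
Difference: 24.7329 − 13.7250 = 11.0079px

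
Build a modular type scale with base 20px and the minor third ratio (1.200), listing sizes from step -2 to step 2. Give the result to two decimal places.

Step -2: 20.0 ÷ 1.200² = 13.89
Step -1: 20.0 ÷ 1.200 = 16.67
Step 0: 20px
Step 1: 20.0 × 1.200 = 24.00
Step 2: 20.0 × 1.200² = 28.80

13.89px, 16.67px, 20.00px, 24.00px, 28.80px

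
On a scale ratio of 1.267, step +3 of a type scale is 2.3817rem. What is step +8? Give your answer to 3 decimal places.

7.776rem

Moving from step +3 to step +8 is 5 steps up, so multiply by r⁵.
2.3817 × 1.267⁵ = 2.3817 × 3.26500 ≈ 7.776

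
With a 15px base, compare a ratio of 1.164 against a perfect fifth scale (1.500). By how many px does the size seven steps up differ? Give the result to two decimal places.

212.86px

At 1.164: 15.0 × 1.164⁷ = 43.4272px
Perfect fifth: 15.0 × 1.500⁷ = 256.2891px
Difference: 256.2891 − 43.4272 = 212.8619px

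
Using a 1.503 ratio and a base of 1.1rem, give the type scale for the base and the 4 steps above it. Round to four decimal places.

1.1000rem, 1.6533rem, 2.4849rem, 3.7348rem, 5.6134rem

Step 0: 1.1rem
Step 1: 1.1 × 1.503 = 1.6533
Step 2: 1.1 × 1.503² = 2.4849
Step 3: 1.1 × 1.503³ = 3.7348
Step 4: 1.1 × 1.503⁴ = 5.6134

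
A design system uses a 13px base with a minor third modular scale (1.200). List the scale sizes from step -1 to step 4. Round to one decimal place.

10.8px, 13.0px, 15.6px, 18.7px, 22.5px, 27.0px

Step -1: 13.0 ÷ 1.200 = 10.8
Step 0: 13px
Step 1: 13.0 × 1.200 = 15.6
Step 2: 13.0 × 1.200² = 18.7
Step 3: 13.0 × 1.200³ = 22.5
Step 4: 13.0 × 1.200⁴ = 27.0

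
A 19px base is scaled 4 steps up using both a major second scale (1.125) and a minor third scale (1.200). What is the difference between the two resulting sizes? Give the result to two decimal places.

Major second: 19.0 × 1.125⁴ = 30.4343px
Minor third: 19.0 × 1.200⁴ = 39.3984px
Difference: 39.3984 − 30.4343 = 8.9641px

8.96px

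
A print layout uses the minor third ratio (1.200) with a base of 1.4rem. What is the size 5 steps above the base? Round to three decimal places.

3.484rem

1.4 × 1.200⁵ = 1.4 × 2.48832 ≈ 3.484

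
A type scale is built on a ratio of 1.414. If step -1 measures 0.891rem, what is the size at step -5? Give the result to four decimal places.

0.891 ÷ 1.414⁴ = 0.891 ÷ 3.99758 ≈ 0.2229

0.2229rem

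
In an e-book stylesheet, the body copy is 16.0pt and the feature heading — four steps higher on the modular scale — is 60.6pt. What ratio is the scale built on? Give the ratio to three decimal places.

r⁴ = 60.6 / 16.0, so r = (60.6/16.0)^(1/4).
r = 3.7875^(1/4) ≈ 1.3950

1.395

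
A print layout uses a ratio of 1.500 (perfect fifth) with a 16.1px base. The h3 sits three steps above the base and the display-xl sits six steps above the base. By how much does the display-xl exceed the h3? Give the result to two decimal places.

129.05px

Step 3: 16.1 × 1.500³ = 54.3375px
Step 6: 16.1 × 1.500⁶ = 183.3891px
Difference: 183.3891 − 54.3375 = 129.0516px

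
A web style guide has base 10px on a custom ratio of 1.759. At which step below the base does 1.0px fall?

1.759ⁿ = 10 / 1.0 = 10.0000
n = ln(10.0000) / ln(1.759) = 2.3026 / 0.5647 ≈ 4.08

4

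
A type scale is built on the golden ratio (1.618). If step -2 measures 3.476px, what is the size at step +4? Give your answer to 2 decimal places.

62.37px

3.476 × 1.618⁶ = 3.476 × 17.94201 ≈ 62.366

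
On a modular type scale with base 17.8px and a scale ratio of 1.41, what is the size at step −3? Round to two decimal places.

A modular type scale is a geometric sequence: sizeₙ = base × rⁿ.
17.8 ÷ 1.41³ = 17.8 ÷ 2.80322 ≈ 6.35

6.35px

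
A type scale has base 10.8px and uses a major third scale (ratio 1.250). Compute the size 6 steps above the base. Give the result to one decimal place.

41.2px

10.8 × 1.250⁶ = 10.8 × 3.81470 ≈ 41.20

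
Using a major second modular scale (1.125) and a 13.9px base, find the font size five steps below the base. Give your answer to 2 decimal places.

7.71px

13.9 ÷ 1.125⁵ = 13.9 ÷ 1.80203 ≈ 7.71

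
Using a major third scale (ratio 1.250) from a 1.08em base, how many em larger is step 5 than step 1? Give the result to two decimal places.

1.95em

Step 1: 1.08 × 1.250 = 1.3500em
Step 5: 1.08 × 1.250⁵ = 3.2959em
Difference: 3.2959 − 1.3500 = 1.9459em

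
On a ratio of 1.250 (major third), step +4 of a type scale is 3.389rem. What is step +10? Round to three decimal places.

3.389 × 1.250⁶ = 3.389 × 3.81470 ≈ 12.928

12.928rem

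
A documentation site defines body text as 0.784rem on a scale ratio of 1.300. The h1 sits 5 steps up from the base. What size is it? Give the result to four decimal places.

0.784 × 1.300⁵ = 0.784 × 3.71293 ≈ 2.9109

2.9109rem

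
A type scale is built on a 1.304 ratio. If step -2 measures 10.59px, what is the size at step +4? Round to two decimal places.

10.59 × 1.304⁶ = 10.59 × 4.91661 ≈ 52.067

52.07px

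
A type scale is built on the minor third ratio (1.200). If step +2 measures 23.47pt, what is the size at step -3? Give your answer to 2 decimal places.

9.43pt

The gap is -3 − (2) = -5 steps, so the factor is 1.200^-5.
23.47 ÷ 1.200⁵ = 23.47 ÷ 2.48832 ≈ 9.432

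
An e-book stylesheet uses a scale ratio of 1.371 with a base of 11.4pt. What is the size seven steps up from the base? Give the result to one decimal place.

A modular type scale is a geometric sequence: sizeₙ = base × rⁿ.
11.4 × 1.371⁷ = 11.4 × 9.10463 ≈ 103.79

103.8pt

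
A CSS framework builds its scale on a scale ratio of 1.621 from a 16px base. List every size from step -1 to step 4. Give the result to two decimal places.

9.87px, 16.00px, 25.94px, 42.04px, 68.15px, 110.47px

Step -1: 16.0 ÷ 1.621 = 9.87
Step 0: 16px
Step 1: 16.0 × 1.621 = 25.94
Step 2: 16.0 × 1.621² = 42.04
Step 3: 16.0 × 1.621³ = 68.15
Step 4: 16.0 × 1.621⁴ = 110.47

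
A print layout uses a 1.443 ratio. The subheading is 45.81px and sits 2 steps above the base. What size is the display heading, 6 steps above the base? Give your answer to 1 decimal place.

198.6px

45.81 × 1.443⁴ = 45.81 × 4.33576 ≈ 198.621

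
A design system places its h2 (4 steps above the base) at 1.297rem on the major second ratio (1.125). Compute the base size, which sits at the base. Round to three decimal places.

1.297 ÷ 1.125⁴ = 1.297 ÷ 1.60181 ≈ 0.810

0.810rem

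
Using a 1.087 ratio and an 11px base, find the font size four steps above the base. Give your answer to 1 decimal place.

15.4px

11.0 × 1.087⁴ = 11.0 × 1.39611 ≈ 15.36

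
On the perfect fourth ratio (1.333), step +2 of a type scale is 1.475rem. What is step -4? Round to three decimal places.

The gap is -4 − (2) = -6 steps, so the factor is 1.333^-6.
1.475 ÷ 1.333⁶ = 1.475 ÷ 5.61023 ≈ 0.263

0.263rem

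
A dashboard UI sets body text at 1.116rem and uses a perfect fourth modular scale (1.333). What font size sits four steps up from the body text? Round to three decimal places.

3.524rem

A modular type scale is a geometric sequence: sizeₙ = base × rⁿ.
1.116 × 1.333⁴ = 1.116 × 3.15733 ≈ 3.524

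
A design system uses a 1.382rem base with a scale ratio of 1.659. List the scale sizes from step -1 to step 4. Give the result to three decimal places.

Step -1: 1.382 ÷ 1.659 = 0.833
Step 0: 1.382rem
Step 1: 1.382 × 1.659 = 2.293
Step 2: 1.382 × 1.659² = 3.804
Step 3: 1.382 × 1.659³ = 6.310
Step 4: 1.382 × 1.659⁴ = 10.469

0.833rem, 1.382rem, 2.293rem, 3.804rem, 6.310rem, 10.469rem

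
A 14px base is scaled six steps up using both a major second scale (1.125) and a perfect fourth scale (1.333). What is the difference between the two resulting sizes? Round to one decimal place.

50.2px

Major second: 14.0 × 1.125⁶ = 28.382px
Perfect fourth: 14.0 × 1.333⁶ = 78.543px
Difference: 78.543 − 28.382 = 50.161px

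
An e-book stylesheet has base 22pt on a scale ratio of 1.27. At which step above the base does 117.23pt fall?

1.27ⁿ = 117.23 / 22 = 5.3286
n = ln(5.3286) / ln(1.27) = 1.6731 / 0.2390 ≈ 7.00

7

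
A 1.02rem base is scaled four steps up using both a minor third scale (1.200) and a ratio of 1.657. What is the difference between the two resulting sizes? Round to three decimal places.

Minor third: 1.02 × 1.200⁴ = 2.11507rem
At 1.657: 1.02 × 1.657⁴ = 7.68936rem
Difference: 7.68936 − 2.11507 = 5.57429rem

5.574rem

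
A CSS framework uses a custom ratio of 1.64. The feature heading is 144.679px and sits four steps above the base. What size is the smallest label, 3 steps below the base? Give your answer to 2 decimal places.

4.53px

The gap is -3 − (4) = -7 steps, so the factor is 1.64^-7.
144.679 ÷ 1.64⁷ = 144.679 ÷ 31.90854 ≈ 4.534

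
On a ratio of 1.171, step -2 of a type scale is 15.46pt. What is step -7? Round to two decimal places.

15.46 ÷ 1.171⁵ = 15.46 ÷ 2.20183 ≈ 7.021

7.02pt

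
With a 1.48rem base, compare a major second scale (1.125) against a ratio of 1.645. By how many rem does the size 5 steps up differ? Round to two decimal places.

Major second: 1.48 × 1.125⁵ = 2.6670rem
At 1.645: 1.48 × 1.645⁵ = 17.8275rem
Difference: 17.8275 − 2.6670 = 15.1605rem

15.16rem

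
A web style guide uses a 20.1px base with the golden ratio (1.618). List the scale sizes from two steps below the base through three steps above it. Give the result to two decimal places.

Step -2: 20.1 ÷ 1.618² = 7.68
Step -1: 20.1 ÷ 1.618 = 12.42
Step 0: 20.1px
Step 1: 20.1 × 1.618 = 32.52
Step 2: 20.1 × 1.618² = 52.62
Step 3: 20.1 × 1.618³ = 85.14

7.68px, 12.42px, 20.10px, 32.52px, 52.62px, 85.14px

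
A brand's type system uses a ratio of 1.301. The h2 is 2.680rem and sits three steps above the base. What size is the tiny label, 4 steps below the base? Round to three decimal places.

0.425rem

2.680 ÷ 1.301⁷ = 2.680 ÷ 6.30872 ≈ 0.425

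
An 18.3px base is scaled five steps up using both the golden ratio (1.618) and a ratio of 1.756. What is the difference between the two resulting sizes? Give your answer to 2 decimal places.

102.62px

Golden ratio: 18.3 × 1.618⁵ = 202.9288px
At 1.756: 18.3 × 1.756⁵ = 305.5439px
Difference: 305.5439 − 202.9288 = 102.6151px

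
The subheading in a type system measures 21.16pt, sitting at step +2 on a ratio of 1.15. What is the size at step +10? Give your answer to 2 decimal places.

64.73pt

21.16 × 1.15⁸ = 21.16 × 3.05902 ≈ 64.729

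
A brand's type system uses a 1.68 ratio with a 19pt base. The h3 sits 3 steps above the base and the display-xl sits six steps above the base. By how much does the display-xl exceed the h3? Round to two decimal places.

337.09pt

Step 3: 19.0 × 1.68³ = 90.0910pt
Step 6: 19.0 × 1.68⁶ = 427.1784pt
Difference: 427.1784 − 90.0910 = 337.0874pt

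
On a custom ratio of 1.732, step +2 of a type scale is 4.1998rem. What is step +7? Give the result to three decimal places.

The gap is 7 − (2) = 5 steps, so the factor is 1.732^5.
4.1998 × 1.732⁵ = 4.1998 × 15.58617 ≈ 65.459

65.459rem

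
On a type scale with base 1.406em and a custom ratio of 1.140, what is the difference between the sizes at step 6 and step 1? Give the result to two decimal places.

1.48em

Step 1: 1.406 × 1.140 = 1.6028em
Step 6: 1.406 × 1.140⁶ = 3.0861em
Difference: 3.0861 − 1.6028 = 1.4833em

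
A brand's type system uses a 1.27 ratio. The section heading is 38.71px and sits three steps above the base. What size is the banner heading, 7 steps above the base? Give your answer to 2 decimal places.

100.70px

The gap is 7 − (3) = 4 steps, so the factor is 1.27^4.
38.71 × 1.27⁴ = 38.71 × 2.60145 ≈ 100.702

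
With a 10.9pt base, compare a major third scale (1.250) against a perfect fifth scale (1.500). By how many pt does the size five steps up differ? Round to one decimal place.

49.5pt

Major third: 10.9 × 1.250⁵ = 33.264pt
Perfect fifth: 10.9 × 1.500⁵ = 82.772pt
Difference: 82.772 − 33.264 = 49.508pt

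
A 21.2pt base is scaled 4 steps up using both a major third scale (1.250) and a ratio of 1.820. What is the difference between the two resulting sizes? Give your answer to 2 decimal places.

180.85pt

Major third: 21.2 × 1.250⁴ = 51.7578pt
At 1.820: 21.2 × 1.820⁴ = 232.6063pt
Difference: 232.6063 − 51.7578 = 180.8485pt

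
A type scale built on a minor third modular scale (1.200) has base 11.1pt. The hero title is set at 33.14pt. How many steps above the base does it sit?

6

1.200ⁿ = 33.14 / 11.1 = 2.9856
n = ln(2.9856) / ln(1.200) = 1.0938 / 0.1823 ≈ 6.00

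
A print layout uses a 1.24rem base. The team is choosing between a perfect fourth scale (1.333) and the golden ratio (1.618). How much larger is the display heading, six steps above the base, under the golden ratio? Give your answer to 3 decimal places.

Perfect fourth: 1.24 × 1.333⁶ = 6.95669rem
Golden ratio: 1.24 × 1.618⁶ = 22.24809rem
Difference: 22.24809 − 6.95669 = 15.29140rem

15.291rem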